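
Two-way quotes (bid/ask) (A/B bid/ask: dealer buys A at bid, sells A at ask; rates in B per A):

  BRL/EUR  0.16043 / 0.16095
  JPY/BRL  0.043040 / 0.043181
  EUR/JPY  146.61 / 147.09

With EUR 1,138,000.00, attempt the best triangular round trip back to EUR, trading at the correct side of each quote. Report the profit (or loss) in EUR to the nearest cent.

Best loop EUR → JPY → BRL → EUR:
EUR 1,138,000.00 × 146.61 (sell EUR at bid) = JPY 166,842,180
JPY 166,842,180 × 0.043040 (sell JPY at bid) = BRL 7,180,887.43
BRL 7,180,887.43 × 0.16043 (sell BRL at bid) = EUR 1,152,029.77

Net profit: EUR 14,029.77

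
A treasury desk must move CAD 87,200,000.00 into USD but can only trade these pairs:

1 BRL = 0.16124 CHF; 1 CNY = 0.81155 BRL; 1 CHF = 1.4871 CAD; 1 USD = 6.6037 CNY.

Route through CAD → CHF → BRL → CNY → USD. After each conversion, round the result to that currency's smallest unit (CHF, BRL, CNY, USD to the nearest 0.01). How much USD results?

CAD 87,200,000.00 ÷ 1.4871 = CHF 58,637,616.84
CHF 58,637,616.84 ÷ 0.16124 = BRL 363,666,688.41
BRL 363,666,688.41 ÷ 0.81155 = CNY 448,113,718.70
CNY 448,113,718.70 ÷ 6.6037 = USD 67,857,976.39

USD 67,857,976.39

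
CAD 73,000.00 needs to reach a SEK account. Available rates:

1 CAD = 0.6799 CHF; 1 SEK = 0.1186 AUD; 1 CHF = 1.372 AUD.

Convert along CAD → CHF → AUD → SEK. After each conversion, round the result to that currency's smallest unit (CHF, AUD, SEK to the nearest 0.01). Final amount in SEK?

CAD 73,000.00 × 0.6799 = CHF 49,632.70
CHF 49,632.70 × 1.372 = AUD 68,096.06
AUD 68,096.06 ÷ 0.1186 = SEK 574,165.77

SEK 574,165.77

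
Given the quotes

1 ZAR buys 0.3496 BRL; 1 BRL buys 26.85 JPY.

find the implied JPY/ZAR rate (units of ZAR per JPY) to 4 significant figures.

JPY/ZAR = 0.1065

1 JPY ÷ 26.85 = 0.0372439 BRL
0.0372439 BRL ÷ 0.3496 = 0.106533 ZAR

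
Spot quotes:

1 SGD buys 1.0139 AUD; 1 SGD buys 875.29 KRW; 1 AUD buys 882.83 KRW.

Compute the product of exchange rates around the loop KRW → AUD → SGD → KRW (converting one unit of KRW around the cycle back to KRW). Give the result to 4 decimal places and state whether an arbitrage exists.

Around KRW → AUD → SGD → KRW: 1 ÷ 882.83 ÷ 1.0139 × 875.29 = 0.977867
Product < 1; profitable direction is KRW → SGD → AUD → KRW.

0.9779 (arbitrage exists)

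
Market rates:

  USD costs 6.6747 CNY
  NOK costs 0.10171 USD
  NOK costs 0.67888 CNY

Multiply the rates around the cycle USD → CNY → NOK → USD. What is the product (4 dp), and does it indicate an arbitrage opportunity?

Around USD → CNY → NOK → USD: 1 × 6.6747 ÷ 0.67888 × 0.10171 = 1.000006
Product ≈ 1 (deviation 0.001%, within rounding noise).

1.0000 (no arbitrage)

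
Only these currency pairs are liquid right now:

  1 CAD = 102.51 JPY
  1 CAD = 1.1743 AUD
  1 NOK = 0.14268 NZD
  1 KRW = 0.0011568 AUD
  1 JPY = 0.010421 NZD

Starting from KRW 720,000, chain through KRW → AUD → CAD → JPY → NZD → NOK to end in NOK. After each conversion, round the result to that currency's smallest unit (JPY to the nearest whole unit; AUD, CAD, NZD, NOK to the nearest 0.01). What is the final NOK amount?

KRW 720,000 × 0.0011568 = AUD 832.90
AUD 832.90 ÷ 1.1743 = CAD 709.27
CAD 709.27 × 102.51 = JPY 72,707
JPY 72,707 × 0.010421 = NZD 757.68
NZD 757.68 ÷ 0.14268 = NOK 5,310.34

NOK 5,310.34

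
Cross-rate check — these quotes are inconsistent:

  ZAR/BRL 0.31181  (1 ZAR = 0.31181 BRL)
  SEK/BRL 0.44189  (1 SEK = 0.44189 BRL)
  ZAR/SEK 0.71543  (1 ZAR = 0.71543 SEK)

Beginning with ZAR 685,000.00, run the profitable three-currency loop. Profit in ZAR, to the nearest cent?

Profitable loop is ZAR → SEK → BRL → ZAR:
ZAR 685,000.00 × 0.71543 = SEK 490,069.55
SEK 490,069.55 × 0.44189 = BRL 216,556.83
BRL 216,556.83 ÷ 0.31181 = ZAR 694,515.36
Profit = ZAR 694,515.36 − ZAR 685,000.00

Profit: ZAR 9,515.36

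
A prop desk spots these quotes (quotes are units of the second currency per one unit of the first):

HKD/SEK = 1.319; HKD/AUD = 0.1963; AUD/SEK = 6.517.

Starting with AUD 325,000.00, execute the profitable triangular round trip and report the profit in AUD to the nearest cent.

Profitable loop is AUD → HKD → SEK → AUD:
AUD 325,000.00 ÷ 0.1963 = HKD 1,655,629.14
HKD 1,655,629.14 × 1.319 = SEK 2,183,774.83
SEK 2,183,774.83 ÷ 6.517 = AUD 335,088.97
Profit = AUD 335,088.97 − AUD 325,000.00

Profit: AUD 10,088.97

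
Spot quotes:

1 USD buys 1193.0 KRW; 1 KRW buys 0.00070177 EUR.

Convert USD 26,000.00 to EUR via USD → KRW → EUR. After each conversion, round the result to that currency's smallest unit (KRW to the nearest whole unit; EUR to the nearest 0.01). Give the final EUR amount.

USD 26,000.00 × 1193.0 = KRW 31,018,000
KRW 31,018,000 × 0.00070177 = EUR 21,767.50

EUR 21,767.50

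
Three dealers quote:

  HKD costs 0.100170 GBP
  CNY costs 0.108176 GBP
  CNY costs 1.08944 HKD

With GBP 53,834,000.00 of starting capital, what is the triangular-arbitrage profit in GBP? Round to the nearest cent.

Profitable loop is GBP → CNY → HKD → GBP:
GBP 53,834,000.00 ÷ 0.108176 = CNY 497,651,974.56
CNY 497,651,974.56 × 1.08944 = HKD 542,161,967.16
HKD 542,161,967.16 × 0.100170 = GBP 54,308,364.25
Profit = GBP 54,308,364.25 − GBP 53,834,000.00

Profit: GBP 474,364.25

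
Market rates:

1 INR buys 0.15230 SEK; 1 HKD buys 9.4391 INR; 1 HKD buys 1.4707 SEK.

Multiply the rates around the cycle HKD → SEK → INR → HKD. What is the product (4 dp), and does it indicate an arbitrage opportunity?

1.0230 (arbitrage exists)

Around HKD → SEK → INR → HKD: 1 × 1.4707 ÷ 0.15230 ÷ 9.4391 = 1.023042
Product > 1; profitable direction is HKD → SEK → INR → HKD.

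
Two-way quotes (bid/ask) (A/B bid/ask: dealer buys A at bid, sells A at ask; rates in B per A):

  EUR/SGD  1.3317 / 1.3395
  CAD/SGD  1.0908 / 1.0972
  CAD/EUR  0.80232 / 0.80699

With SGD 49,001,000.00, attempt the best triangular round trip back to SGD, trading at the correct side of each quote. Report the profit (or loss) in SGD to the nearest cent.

Best loop SGD → EUR → CAD → SGD:
SGD 49,001,000.00 ÷ 1.3395 (buy EUR at ask) = EUR 36,581,560.28
EUR 36,581,560.28 ÷ 0.80699 (buy CAD at ask) = CAD 45,330,871.86
CAD 45,330,871.86 × 1.0908 (sell CAD at bid) = SGD 49,446,915.03

Net profit: SGD 445,915.03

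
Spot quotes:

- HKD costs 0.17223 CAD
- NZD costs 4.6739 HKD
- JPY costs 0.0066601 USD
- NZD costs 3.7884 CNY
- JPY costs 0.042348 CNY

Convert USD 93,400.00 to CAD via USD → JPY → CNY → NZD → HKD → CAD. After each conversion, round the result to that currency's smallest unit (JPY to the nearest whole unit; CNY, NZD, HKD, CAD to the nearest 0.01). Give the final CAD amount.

USD 93,400.00 ÷ 0.0066601 = JPY 14,023,813
JPY 14,023,813 × 0.042348 = CNY 593,880.43
CNY 593,880.43 ÷ 3.7884 = NZD 156,762.86
NZD 156,762.86 × 4.6739 = HKD 732,693.93
HKD 732,693.93 × 0.17223 = CAD 126,191.88

CAD 126,191.88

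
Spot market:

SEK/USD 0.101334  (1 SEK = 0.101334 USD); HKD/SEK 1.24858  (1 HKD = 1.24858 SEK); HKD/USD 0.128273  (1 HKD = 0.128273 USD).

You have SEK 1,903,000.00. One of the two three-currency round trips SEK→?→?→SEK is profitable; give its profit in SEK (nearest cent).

Profitable loop is SEK → HKD → USD → SEK:
SEK 1,903,000.00 ÷ 1.24858 = HKD 1,524,131.41
HKD 1,524,131.41 × 0.128273 = USD 195,504.91
USD 195,504.91 ÷ 0.101334 = SEK 1,929,312.06
Profit = SEK 1,929,312.06 − SEK 1,903,000.00

Profit: SEK 26,312.06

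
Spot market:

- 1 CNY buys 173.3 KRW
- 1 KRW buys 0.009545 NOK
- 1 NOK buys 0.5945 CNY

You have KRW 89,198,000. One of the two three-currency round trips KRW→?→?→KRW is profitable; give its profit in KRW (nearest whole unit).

Profit: KRW 1,506,485

Profitable loop is KRW → CNY → NOK → KRW:
KRW 89,198,000 ÷ 173.3 = CNY 514,702.83
CNY 514,702.83 ÷ 0.5945 = NOK 865,774.31
NOK 865,774.31 ÷ 0.009545 = KRW 90,704,485
Profit = KRW 90,704,485 − KRW 89,198,000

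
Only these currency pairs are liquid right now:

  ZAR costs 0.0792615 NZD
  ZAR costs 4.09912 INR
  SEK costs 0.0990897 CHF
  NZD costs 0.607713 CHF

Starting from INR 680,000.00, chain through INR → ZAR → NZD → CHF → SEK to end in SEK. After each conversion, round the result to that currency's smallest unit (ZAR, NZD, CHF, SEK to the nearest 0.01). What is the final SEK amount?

INR 680,000.00 ÷ 4.09912 = ZAR 165,889.26
ZAR 165,889.26 × 0.0792615 = NZD 13,148.63
NZD 13,148.63 × 0.607713 = CHF 7,990.59
CHF 7,990.59 ÷ 0.0990897 = SEK 80,639.97

SEK 80,639.97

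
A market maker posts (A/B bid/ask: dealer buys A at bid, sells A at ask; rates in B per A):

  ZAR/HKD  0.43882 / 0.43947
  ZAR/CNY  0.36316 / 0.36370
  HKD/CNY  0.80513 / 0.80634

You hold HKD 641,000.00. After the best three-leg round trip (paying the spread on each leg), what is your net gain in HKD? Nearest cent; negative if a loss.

Best loop HKD → ZAR → CNY → HKD:
HKD 641,000.00 ÷ 0.43947 (buy ZAR at ask) = ZAR 1,458,575.10
ZAR 1,458,575.10 × 0.36316 (sell ZAR at bid) = CNY 529,696.13
CNY 529,696.13 ÷ 0.80634 (buy HKD at ask) = HKD 656,914.12

Net profit: HKD 15,914.12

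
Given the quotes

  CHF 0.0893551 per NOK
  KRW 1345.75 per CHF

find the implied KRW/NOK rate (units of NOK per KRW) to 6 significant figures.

1 KRW ÷ 1345.75 = 0.00074308 CHF
0.00074308 CHF ÷ 0.0893551 = 0.00831603 NOK

KRW/NOK = 0.00831603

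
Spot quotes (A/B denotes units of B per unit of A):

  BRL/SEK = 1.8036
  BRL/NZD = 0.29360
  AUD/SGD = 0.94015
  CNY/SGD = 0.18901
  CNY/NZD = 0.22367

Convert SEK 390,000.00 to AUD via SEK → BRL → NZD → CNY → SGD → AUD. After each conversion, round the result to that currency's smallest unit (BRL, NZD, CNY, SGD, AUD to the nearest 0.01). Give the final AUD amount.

SEK 390,000.00 ÷ 1.8036 = BRL 216,234.20
BRL 216,234.20 × 0.29360 = NZD 63,486.36
NZD 63,486.36 ÷ 0.22367 = CNY 283,839.41
CNY 283,839.41 × 0.18901 = SGD 53,648.49
SGD 53,648.49 ÷ 0.94015 = AUD 57,063.76

AUD 57,063.76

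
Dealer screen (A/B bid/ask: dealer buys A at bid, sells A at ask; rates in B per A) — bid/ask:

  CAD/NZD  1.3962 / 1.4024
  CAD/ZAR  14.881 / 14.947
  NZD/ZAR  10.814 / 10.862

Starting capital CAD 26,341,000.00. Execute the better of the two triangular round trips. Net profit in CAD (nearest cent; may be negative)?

Net profit: CAD 266,999.44

Best loop CAD → NZD → ZAR → CAD:
CAD 26,341,000.00 × 1.3962 (sell CAD at bid) = NZD 36,777,304.20
NZD 36,777,304.20 × 10.814 (sell NZD at bid) = ZAR 397,709,767.62
ZAR 397,709,767.62 ÷ 14.947 (buy CAD at ask) = CAD 26,607,999.44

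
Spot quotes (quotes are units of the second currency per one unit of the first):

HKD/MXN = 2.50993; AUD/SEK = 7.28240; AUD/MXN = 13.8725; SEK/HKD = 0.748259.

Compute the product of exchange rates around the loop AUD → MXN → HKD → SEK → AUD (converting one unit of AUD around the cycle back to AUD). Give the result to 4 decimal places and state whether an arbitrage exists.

1.0143 (arbitrage exists)

Around AUD → MXN → HKD → SEK → AUD: 1 × 13.8725 ÷ 2.50993 ÷ 0.748259 ÷ 7.28240 = 1.014301
Product > 1; profitable direction is AUD → MXN → HKD → SEK → AUD.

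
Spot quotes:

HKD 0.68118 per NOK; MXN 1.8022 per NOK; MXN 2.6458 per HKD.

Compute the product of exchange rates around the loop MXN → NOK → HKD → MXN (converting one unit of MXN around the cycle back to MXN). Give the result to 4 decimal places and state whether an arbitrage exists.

1.0000 (no arbitrage)

Around MXN → NOK → HKD → MXN: 1 ÷ 1.8022 × 0.68118 × 2.6458 = 1.000037
Product ≈ 1 (deviation 0.004%, within rounding noise).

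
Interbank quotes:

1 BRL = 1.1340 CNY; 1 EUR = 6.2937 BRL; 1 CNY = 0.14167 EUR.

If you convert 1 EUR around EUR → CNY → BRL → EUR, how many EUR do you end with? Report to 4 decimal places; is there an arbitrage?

0.9890 (arbitrage exists)

Around EUR → CNY → BRL → EUR: 1 ÷ 0.14167 ÷ 1.1340 ÷ 6.2937 = 0.989015
Product < 1; profitable direction is EUR → BRL → CNY → EUR.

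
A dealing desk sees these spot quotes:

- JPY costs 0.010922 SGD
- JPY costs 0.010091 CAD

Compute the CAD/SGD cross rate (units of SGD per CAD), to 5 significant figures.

CAD/SGD = 1.0824

1 CAD ÷ 0.010091 = 99.0982 JPY
99.0982 JPY × 0.010922 = 1.08235 SGD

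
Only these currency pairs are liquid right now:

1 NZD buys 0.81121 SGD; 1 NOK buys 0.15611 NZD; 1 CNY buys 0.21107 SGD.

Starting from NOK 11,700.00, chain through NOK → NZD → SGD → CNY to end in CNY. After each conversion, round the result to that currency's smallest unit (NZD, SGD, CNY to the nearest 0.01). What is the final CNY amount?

CNY 7,019.80

NOK 11,700.00 × 0.15611 = NZD 1,826.49
NZD 1,826.49 × 0.81121 = SGD 1,481.67
SGD 1,481.67 ÷ 0.21107 = CNY 7,019.80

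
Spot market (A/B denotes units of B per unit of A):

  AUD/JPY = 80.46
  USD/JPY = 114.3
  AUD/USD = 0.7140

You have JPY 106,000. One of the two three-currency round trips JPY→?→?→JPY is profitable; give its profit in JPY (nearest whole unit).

Profit: JPY 1,515

Profitable loop is JPY → AUD → USD → JPY:
JPY 106,000 ÷ 80.46 = AUD 1,317.42
AUD 1,317.42 × 0.7140 = USD 940.64
USD 940.64 × 114.3 = JPY 107,515
Profit = JPY 107,515 − JPY 106,000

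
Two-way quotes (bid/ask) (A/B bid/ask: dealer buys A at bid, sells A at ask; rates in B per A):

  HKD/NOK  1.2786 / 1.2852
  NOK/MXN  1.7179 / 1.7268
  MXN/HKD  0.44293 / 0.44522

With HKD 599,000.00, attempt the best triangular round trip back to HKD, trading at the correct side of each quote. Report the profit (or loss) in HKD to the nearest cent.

Best loop HKD → MXN → NOK → HKD:
HKD 599,000.00 ÷ 0.44522 (buy MXN at ask) = MXN 1,345,402.27
MXN 1,345,402.27 ÷ 1.7268 (buy NOK at ask) = NOK 779,130.34
NOK 779,130.34 ÷ 1.2852 (buy HKD at ask) = HKD 606,232.76

Net profit: HKD 7,232.76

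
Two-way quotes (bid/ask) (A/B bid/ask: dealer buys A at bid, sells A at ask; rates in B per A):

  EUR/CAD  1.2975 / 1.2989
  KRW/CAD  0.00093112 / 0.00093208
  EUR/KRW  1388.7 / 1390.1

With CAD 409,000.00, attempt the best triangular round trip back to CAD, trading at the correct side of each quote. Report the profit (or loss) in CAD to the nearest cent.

Net profit: CAD 573.12

Best loop CAD → KRW → EUR → CAD:
CAD 409,000.00 ÷ 0.00093208 (buy KRW at ask) = KRW 438,803,536
KRW 438,803,536 ÷ 1390.1 (buy EUR at ask) = EUR 315,663.29
EUR 315,663.29 × 1.2975 (sell EUR at bid) = CAD 409,573.12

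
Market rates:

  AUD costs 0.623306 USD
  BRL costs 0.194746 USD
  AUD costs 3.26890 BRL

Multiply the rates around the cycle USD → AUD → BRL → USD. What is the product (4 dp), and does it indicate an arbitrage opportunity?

1.0213 (arbitrage exists)

Around USD → AUD → BRL → USD: 1 ÷ 0.623306 × 3.26890 × 0.194746 = 1.021337
Product > 1; profitable direction is USD → AUD → BRL → USD.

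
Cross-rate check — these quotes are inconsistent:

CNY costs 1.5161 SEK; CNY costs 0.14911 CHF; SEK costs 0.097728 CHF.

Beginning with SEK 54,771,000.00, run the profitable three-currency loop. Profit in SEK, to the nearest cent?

Profitable loop is SEK → CNY → CHF → SEK:
SEK 54,771,000.00 ÷ 1.5161 = CNY 36,126,244.97
CNY 36,126,244.97 × 0.14911 = CHF 5,386,784.39
CHF 5,386,784.39 ÷ 0.097728 = SEK 55,120,174.23
Profit = SEK 55,120,174.23 − SEK 54,771,000.00

Profit: SEK 349,174.23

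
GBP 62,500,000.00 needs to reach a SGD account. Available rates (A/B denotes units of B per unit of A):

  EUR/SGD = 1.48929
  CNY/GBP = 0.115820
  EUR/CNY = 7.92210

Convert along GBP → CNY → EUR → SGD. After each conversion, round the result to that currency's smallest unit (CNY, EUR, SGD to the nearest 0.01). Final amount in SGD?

SGD 101,446,112.69

GBP 62,500,000.00 ÷ 0.115820 = CNY 539,630,461.06
CNY 539,630,461.06 ÷ 7.92210 = EUR 68,117,097.87
EUR 68,117,097.87 × 1.48929 = SGD 101,446,112.69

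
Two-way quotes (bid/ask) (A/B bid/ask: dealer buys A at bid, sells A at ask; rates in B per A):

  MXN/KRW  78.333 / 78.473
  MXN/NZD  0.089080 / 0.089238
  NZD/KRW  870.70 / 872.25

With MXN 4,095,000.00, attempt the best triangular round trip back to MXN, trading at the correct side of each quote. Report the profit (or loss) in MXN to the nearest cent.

Net profit: MXN 26,049.77

Best loop MXN → KRW → NZD → MXN:
MXN 4,095,000.00 × 78.333 (sell MXN at bid) = KRW 320,773,635
KRW 320,773,635 ÷ 872.25 (buy NZD at ask) = NZD 367,754.24
NZD 367,754.24 ÷ 0.089238 (buy MXN at ask) = MXN 4,121,049.77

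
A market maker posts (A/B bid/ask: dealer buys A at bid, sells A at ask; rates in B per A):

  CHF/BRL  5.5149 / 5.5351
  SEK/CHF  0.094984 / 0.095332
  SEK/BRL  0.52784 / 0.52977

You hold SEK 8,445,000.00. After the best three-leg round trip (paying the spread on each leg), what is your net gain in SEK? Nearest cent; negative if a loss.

Best loop SEK → BRL → CHF → SEK:
SEK 8,445,000.00 × 0.52784 (sell SEK at bid) = BRL 4,457,608.80
BRL 4,457,608.80 ÷ 5.5351 (buy CHF at ask) = CHF 805,334.83
CHF 805,334.83 ÷ 0.095332 (buy SEK at ask) = SEK 8,447,686.26

Net profit: SEK 2,686.26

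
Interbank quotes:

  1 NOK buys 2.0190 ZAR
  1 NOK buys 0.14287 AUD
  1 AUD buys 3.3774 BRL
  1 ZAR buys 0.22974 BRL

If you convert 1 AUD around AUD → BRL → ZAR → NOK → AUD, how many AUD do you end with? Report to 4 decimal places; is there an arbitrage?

1.0403 (arbitrage exists)

Around AUD → BRL → ZAR → NOK → AUD: 1 × 3.3774 ÷ 0.22974 ÷ 2.0190 × 0.14287 = 1.040281
Product > 1; profitable direction is AUD → BRL → ZAR → NOK → AUD.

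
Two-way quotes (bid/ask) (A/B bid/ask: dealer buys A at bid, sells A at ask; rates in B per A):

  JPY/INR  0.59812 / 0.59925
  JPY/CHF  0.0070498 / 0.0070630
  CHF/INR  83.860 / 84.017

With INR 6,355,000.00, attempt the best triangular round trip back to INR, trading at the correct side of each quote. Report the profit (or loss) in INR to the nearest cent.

Net profit: INR 50,418.40

Best loop INR → CHF → JPY → INR:
INR 6,355,000.00 ÷ 84.017 (buy CHF at ask) = CHF 75,639.45
CHF 75,639.45 ÷ 0.0070630 (buy JPY at ask) = JPY 10,709,253
JPY 10,709,253 × 0.59812 (sell JPY at bid) = INR 6,405,418.40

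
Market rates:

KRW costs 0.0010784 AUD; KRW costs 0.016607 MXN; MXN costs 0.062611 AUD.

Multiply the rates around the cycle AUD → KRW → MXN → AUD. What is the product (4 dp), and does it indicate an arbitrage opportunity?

0.9642 (arbitrage exists)

Around AUD → KRW → MXN → AUD: 1 ÷ 0.0010784 × 0.016607 × 0.062611 = 0.964188
Product < 1; profitable direction is AUD → MXN → KRW → AUD.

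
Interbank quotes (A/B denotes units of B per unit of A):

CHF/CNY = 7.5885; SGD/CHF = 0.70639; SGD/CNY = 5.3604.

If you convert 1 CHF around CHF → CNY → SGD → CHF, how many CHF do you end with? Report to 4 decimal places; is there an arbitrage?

Around CHF → CNY → SGD → CHF: 1 × 7.5885 ÷ 5.3604 × 0.70639 = 1.000008
Product ≈ 1 (deviation 0.001%, within rounding noise).

1.0000 (no arbitrage)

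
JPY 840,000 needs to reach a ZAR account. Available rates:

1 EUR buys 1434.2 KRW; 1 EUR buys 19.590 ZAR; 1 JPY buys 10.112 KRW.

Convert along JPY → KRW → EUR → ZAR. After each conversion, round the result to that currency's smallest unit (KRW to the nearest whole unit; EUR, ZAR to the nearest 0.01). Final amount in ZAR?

ZAR 116,022.17

JPY 840,000 × 10.112 = KRW 8,494,080
KRW 8,494,080 ÷ 1434.2 = EUR 5,922.52
EUR 5,922.52 × 19.590 = ZAR 116,022.17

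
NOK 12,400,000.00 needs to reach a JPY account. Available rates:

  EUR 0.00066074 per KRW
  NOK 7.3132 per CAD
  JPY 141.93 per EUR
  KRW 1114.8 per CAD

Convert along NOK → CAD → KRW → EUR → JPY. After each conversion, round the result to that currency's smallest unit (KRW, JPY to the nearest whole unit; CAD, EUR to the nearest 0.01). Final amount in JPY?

JPY 177,262,144

NOK 12,400,000.00 ÷ 7.3132 = CAD 1,695,564.19
CAD 1,695,564.19 × 1114.8 = KRW 1,890,214,959
KRW 1,890,214,959 × 0.00066074 = EUR 1,248,940.63
EUR 1,248,940.63 × 141.93 = JPY 177,262,144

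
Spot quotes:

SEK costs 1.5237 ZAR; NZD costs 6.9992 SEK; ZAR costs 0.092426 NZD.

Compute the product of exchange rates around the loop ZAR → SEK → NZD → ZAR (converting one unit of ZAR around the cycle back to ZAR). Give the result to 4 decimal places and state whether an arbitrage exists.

Around ZAR → SEK → NZD → ZAR: 1 ÷ 1.5237 ÷ 6.9992 ÷ 0.092426 = 1.014514
Product > 1; profitable direction is ZAR → SEK → NZD → ZAR.

1.0145 (arbitrage exists)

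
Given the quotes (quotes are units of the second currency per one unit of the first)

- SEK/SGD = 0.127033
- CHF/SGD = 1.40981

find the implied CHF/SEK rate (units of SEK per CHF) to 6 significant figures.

CHF/SEK = 11.0980

1 CHF × 1.40981 = 1.40981 SGD
1.40981 SGD ÷ 0.127033 = 11.098 SEK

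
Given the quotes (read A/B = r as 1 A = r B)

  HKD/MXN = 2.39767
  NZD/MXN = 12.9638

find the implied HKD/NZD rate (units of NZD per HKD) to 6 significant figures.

HKD/NZD = 0.184951

1 HKD × 2.39767 = 2.39767 MXN
2.39767 MXN ÷ 12.9638 = 0.184951 NZD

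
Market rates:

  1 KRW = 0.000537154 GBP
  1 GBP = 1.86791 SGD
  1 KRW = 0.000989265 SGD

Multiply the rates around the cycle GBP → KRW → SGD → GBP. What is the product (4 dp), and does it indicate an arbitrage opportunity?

Around GBP → KRW → SGD → GBP: 1 ÷ 0.000537154 × 0.000989265 ÷ 1.86791 = 0.985957
Product < 1; profitable direction is GBP → SGD → KRW → GBP.

0.9860 (arbitrage exists)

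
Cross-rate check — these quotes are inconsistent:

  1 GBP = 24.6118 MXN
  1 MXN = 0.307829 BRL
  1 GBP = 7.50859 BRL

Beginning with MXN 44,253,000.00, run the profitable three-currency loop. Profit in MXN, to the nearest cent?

Profitable loop is MXN → BRL → GBP → MXN:
MXN 44,253,000.00 × 0.307829 = BRL 13,622,356.74
BRL 13,622,356.74 ÷ 7.50859 = GBP 1,814,236.33
GBP 1,814,236.33 × 24.6118 = MXN 44,651,621.61
Profit = MXN 44,651,621.61 − MXN 44,253,000.00

Profit: MXN 398,621.61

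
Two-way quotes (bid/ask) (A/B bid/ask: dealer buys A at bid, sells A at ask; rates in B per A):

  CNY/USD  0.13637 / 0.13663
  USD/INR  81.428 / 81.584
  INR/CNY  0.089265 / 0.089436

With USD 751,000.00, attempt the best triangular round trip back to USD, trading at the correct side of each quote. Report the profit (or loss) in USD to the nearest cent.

Best loop USD → CNY → INR → USD:
USD 751,000.00 ÷ 0.13663 (buy CNY at ask) = CNY 5,496,596.65
CNY 5,496,596.65 ÷ 0.089436 (buy INR at ask) = INR 61,458,435.62
INR 61,458,435.62 ÷ 81.584 (buy USD at ask) = USD 753,314.81

Net profit: USD 2,314.81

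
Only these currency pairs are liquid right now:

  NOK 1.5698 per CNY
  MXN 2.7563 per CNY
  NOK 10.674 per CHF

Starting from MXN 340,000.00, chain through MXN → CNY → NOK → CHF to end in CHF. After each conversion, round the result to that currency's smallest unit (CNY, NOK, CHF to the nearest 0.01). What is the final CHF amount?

MXN 340,000.00 ÷ 2.7563 = CNY 123,353.77
CNY 123,353.77 × 1.5698 = NOK 193,640.75
NOK 193,640.75 ÷ 10.674 = CHF 18,141.35

CHF 18,141.35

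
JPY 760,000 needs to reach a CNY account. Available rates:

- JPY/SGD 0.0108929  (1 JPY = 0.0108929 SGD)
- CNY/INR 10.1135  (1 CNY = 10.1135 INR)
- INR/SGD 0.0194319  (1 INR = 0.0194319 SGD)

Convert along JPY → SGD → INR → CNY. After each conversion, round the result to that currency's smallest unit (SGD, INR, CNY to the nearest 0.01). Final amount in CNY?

CNY 42,125.02

JPY 760,000 × 0.0108929 = SGD 8,278.60
SGD 8,278.60 ÷ 0.0194319 = INR 426,031.42
INR 426,031.42 ÷ 10.1135 = CNY 42,125.02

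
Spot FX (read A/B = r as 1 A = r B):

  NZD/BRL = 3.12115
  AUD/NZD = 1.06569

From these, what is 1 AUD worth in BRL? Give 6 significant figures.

AUD/BRL = 3.32618

1 AUD × 1.06569 = 1.06569 NZD
1.06569 NZD × 3.12115 = 3.32618 BRL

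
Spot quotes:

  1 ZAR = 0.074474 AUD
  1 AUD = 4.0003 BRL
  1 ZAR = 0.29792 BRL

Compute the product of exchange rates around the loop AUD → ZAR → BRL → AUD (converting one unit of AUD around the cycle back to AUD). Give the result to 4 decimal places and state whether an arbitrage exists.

1.0000 (no arbitrage)

Around AUD → ZAR → BRL → AUD: 1 ÷ 0.074474 × 0.29792 ÷ 4.0003 = 1.000006
Product ≈ 1 (deviation 0.001%, within rounding noise).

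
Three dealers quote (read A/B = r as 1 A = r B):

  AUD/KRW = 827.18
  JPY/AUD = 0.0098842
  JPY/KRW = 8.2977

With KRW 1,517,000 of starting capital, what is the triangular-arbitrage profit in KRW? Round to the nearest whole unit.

Profitable loop is KRW → AUD → JPY → KRW:
KRW 1,517,000 ÷ 827.18 = AUD 1,833.94
AUD 1,833.94 ÷ 0.0098842 = JPY 185,543
JPY 185,543 × 8.2977 = KRW 1,539,578
Profit = KRW 1,539,578 − KRW 1,517,000

Profit: KRW 22,578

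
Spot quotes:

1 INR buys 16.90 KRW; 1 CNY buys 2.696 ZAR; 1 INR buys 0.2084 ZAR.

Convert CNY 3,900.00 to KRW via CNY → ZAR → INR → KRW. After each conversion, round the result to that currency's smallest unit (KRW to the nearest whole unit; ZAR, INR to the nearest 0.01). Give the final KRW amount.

KRW 852,655

CNY 3,900.00 × 2.696 = ZAR 10,514.40
ZAR 10,514.40 ÷ 0.2084 = INR 50,452.98
INR 50,452.98 × 16.90 = KRW 852,655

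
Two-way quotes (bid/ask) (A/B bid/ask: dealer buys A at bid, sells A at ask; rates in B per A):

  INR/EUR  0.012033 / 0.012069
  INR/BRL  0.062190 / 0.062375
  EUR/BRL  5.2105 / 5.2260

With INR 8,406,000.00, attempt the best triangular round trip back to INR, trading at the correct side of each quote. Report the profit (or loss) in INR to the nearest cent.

Best loop INR → EUR → BRL → INR:
INR 8,406,000.00 × 0.012033 (sell INR at bid) = EUR 101,149.40
EUR 101,149.40 × 5.2105 (sell EUR at bid) = BRL 527,038.94
BRL 527,038.94 ÷ 0.062375 (buy INR at ask) = INR 8,449,522.06

Net profit: INR 43,522.06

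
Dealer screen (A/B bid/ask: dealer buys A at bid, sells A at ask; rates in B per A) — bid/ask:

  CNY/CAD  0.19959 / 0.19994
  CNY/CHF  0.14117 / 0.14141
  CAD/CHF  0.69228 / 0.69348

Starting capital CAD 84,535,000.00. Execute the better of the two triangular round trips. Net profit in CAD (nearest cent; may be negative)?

Net profit: CAD 1,533,719.83

Best loop CAD → CNY → CHF → CAD:
CAD 84,535,000.00 ÷ 0.19994 (buy CNY at ask) = CNY 422,801,840.55
CNY 422,801,840.55 × 0.14117 (sell CNY at bid) = CHF 59,686,935.83
CHF 59,686,935.83 ÷ 0.69348 (buy CAD at ask) = CAD 86,068,719.83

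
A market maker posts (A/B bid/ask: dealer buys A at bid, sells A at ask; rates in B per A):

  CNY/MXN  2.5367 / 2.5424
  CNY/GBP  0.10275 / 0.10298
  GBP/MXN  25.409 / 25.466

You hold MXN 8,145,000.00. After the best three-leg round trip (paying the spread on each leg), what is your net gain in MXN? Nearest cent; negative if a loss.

Net profit: MXN 219,049.85

Best loop MXN → CNY → GBP → MXN:
MXN 8,145,000.00 ÷ 2.5424 (buy CNY at ask) = CNY 3,203,665.83
CNY 3,203,665.83 × 0.10275 (sell CNY at bid) = GBP 329,176.66
GBP 329,176.66 × 25.409 (sell GBP at bid) = MXN 8,364,049.85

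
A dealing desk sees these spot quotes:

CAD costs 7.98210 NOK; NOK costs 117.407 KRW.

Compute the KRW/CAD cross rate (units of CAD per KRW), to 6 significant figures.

1 KRW ÷ 117.407 = 0.00851738 NOK
0.00851738 NOK ÷ 7.98210 = 0.00106706 CAD

KRW/CAD = 0.00106706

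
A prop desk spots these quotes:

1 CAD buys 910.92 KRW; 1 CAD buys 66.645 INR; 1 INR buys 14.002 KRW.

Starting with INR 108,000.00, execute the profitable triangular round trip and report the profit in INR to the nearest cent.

Profit: INR 2,637.20

Profitable loop is INR → KRW → CAD → INR:
INR 108,000.00 × 14.002 = KRW 1,512,216
KRW 1,512,216 ÷ 910.92 = CAD 1,660.10
CAD 1,660.10 × 66.645 = INR 110,637.20
Profit = INR 110,637.20 − INR 108,000.00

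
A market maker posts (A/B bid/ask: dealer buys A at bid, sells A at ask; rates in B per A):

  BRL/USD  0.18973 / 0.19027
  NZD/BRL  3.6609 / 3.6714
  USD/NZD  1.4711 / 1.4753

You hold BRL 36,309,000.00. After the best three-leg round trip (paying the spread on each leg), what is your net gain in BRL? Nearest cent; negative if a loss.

Net profit: BRL 791,550.71

Best loop BRL → USD → NZD → BRL:
BRL 36,309,000.00 × 0.18973 (sell BRL at bid) = USD 6,888,906.57
USD 6,888,906.57 × 1.4711 (sell USD at bid) = NZD 10,134,270.46
NZD 10,134,270.46 × 3.6609 (sell NZD at bid) = BRL 37,100,550.71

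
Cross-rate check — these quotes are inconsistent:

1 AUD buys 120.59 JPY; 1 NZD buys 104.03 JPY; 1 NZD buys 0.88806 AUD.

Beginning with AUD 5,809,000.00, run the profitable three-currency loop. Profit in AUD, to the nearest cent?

Profitable loop is AUD → JPY → NZD → AUD:
AUD 5,809,000.00 × 120.59 = JPY 700,507,310
JPY 700,507,310 ÷ 104.03 = NZD 6,733,704.80
NZD 6,733,704.80 × 0.88806 = AUD 5,979,933.88
Profit = AUD 5,979,933.88 − AUD 5,809,000.00

Profit: AUD 170,933.88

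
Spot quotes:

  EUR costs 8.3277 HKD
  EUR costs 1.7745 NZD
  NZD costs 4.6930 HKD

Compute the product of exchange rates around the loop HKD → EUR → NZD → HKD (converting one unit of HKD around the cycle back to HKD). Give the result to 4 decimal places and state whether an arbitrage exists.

Around HKD → EUR → NZD → HKD: 1 ÷ 8.3277 × 1.7745 × 4.6930 = 1.000003
Product ≈ 1 (deviation 0.000%, within rounding noise).

1.0000 (no arbitrage)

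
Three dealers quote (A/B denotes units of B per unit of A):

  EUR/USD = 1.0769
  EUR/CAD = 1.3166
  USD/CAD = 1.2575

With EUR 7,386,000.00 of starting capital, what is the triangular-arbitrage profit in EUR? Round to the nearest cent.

Profit: EUR 210,942.22

Profitable loop is EUR → USD → CAD → EUR:
EUR 7,386,000.00 × 1.0769 = USD 7,953,983.40
USD 7,953,983.40 × 1.2575 = CAD 10,002,134.13
CAD 10,002,134.13 ÷ 1.3166 = EUR 7,596,942.22
Profit = EUR 7,596,942.22 − EUR 7,386,000.00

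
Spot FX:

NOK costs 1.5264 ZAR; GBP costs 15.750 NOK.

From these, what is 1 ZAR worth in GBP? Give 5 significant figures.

ZAR/GBP = 0.041596

1 ZAR ÷ 1.5264 = 0.655136 NOK
0.655136 NOK ÷ 15.750 = 0.041596 GBP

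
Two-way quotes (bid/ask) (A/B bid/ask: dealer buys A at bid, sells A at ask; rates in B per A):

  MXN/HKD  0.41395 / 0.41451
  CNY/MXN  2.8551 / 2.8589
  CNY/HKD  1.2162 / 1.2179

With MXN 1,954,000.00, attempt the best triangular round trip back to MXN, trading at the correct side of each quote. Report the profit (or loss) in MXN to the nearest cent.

Net profit: MXN 51,374.93

Best loop MXN → CNY → HKD → MXN:
MXN 1,954,000.00 ÷ 2.8589 (buy CNY at ask) = CNY 683,479.66
CNY 683,479.66 × 1.2162 (sell CNY at bid) = HKD 831,247.96
HKD 831,247.96 ÷ 0.41451 (buy MXN at ask) = MXN 2,005,374.93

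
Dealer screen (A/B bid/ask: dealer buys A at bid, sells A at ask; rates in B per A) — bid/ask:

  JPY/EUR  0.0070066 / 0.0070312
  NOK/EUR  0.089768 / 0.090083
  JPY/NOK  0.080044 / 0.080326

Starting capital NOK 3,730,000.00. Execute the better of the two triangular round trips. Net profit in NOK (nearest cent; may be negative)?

Net profit: NOK 81,796.55

Best loop NOK → EUR → JPY → NOK:
NOK 3,730,000.00 × 0.089768 (sell NOK at bid) = EUR 334,834.64
EUR 334,834.64 ÷ 0.0070312 (buy JPY at ask) = JPY 47,621,265
JPY 47,621,265 × 0.080044 (sell JPY at bid) = NOK 3,811,796.55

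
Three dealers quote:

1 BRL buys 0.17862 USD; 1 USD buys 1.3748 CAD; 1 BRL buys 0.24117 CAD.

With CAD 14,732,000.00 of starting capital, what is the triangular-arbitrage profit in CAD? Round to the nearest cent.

Profit: CAD 268,579.44

Profitable loop is CAD → BRL → USD → CAD:
CAD 14,732,000.00 ÷ 0.24117 = BRL 61,085,541.32
BRL 61,085,541.32 × 0.17862 = USD 10,911,099.39
USD 10,911,099.39 × 1.3748 = CAD 15,000,579.44
Profit = CAD 15,000,579.44 − CAD 14,732,000.00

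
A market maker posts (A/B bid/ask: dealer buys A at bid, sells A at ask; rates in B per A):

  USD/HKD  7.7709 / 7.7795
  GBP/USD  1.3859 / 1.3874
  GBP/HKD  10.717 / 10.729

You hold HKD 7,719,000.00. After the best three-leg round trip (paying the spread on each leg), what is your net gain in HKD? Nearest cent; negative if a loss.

Net profit: HKD 29,274.72

Best loop HKD → GBP → USD → HKD:
HKD 7,719,000.00 ÷ 10.729 (buy GBP at ask) = GBP 719,451.95
GBP 719,451.95 × 1.3859 (sell GBP at bid) = USD 997,088.46
USD 997,088.46 × 7.7709 (sell USD at bid) = HKD 7,748,274.72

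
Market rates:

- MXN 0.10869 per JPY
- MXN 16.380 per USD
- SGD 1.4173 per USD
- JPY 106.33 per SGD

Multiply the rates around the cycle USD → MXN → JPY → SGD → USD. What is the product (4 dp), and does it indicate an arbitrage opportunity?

1.0000 (no arbitrage)

Around USD → MXN → JPY → SGD → USD: 1 × 16.380 ÷ 0.10869 ÷ 106.33 ÷ 1.4173 = 1.000015
Product ≈ 1 (deviation 0.002%, within rounding noise).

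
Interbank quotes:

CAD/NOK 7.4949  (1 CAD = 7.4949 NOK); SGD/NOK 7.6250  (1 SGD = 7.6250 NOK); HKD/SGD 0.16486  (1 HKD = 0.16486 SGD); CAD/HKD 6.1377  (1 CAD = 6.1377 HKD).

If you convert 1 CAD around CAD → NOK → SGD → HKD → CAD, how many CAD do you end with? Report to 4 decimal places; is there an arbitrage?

Around CAD → NOK → SGD → HKD → CAD: 1 × 7.4949 ÷ 7.6250 ÷ 0.16486 ÷ 6.1377 = 0.971416
Product < 1; profitable direction is CAD → HKD → SGD → NOK → CAD.

0.9714 (arbitrage exists)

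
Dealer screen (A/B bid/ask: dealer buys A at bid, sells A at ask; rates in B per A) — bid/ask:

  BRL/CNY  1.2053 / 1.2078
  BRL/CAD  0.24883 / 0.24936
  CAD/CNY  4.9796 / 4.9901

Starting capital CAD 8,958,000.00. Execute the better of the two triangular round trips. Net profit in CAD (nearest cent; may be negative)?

Best loop CAD → CNY → BRL → CAD:
CAD 8,958,000.00 × 4.9796 (sell CAD at bid) = CNY 44,607,256.80
CNY 44,607,256.80 ÷ 1.2078 (buy BRL at ask) = BRL 36,932,651.76
BRL 36,932,651.76 × 0.24883 (sell BRL at bid) = CAD 9,189,951.74

Net profit: CAD 231,951.74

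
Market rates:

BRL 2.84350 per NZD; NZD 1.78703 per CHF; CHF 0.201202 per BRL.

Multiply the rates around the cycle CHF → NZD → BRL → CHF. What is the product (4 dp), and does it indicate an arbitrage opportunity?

1.0224 (arbitrage exists)

Around CHF → NZD → BRL → CHF: 1 × 1.78703 × 2.84350 × 0.201202 = 1.022392
Product > 1; profitable direction is CHF → NZD → BRL → CHF.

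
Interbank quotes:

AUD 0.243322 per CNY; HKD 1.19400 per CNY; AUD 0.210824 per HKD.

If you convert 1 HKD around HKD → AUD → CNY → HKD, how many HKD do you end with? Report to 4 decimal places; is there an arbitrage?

1.0345 (arbitrage exists)

Around HKD → AUD → CNY → HKD: 1 × 0.210824 ÷ 0.243322 × 1.19400 = 1.034530
Product > 1; profitable direction is HKD → AUD → CNY → HKD.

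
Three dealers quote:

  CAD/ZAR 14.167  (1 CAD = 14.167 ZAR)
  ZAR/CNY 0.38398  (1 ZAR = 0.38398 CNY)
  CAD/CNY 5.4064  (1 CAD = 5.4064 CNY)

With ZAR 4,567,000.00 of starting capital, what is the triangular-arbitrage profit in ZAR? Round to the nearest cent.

Profitable loop is ZAR → CNY → CAD → ZAR:
ZAR 4,567,000.00 × 0.38398 = CNY 1,753,636.66
CNY 1,753,636.66 ÷ 5.4064 = CAD 324,363.10
CAD 324,363.10 × 14.167 = ZAR 4,595,252.03
Profit = ZAR 4,595,252.03 − ZAR 4,567,000.00

Profit: ZAR 28,252.03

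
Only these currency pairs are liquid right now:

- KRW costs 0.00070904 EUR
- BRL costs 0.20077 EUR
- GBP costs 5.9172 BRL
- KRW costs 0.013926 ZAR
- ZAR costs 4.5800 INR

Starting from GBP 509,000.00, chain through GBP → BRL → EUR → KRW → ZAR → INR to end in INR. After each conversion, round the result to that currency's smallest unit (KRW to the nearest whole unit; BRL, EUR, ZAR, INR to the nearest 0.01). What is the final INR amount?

GBP 509,000.00 × 5.9172 = BRL 3,011,854.80
BRL 3,011,854.80 × 0.20077 = EUR 604,690.09
EUR 604,690.09 ÷ 0.00070904 = KRW 852,829,304
KRW 852,829,304 × 0.013926 = ZAR 11,876,500.89
ZAR 11,876,500.89 × 4.5800 = INR 54,394,374.08

INR 54,394,374.08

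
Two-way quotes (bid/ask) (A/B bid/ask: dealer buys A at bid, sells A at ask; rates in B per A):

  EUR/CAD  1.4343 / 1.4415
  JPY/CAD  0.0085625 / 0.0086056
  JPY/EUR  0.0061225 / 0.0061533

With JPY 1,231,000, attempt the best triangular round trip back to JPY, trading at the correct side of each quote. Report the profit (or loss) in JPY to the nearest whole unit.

Best loop JPY → EUR → CAD → JPY:
JPY 1,231,000 × 0.0061225 (sell JPY at bid) = EUR 7,536.80
EUR 7,536.80 × 1.4343 (sell EUR at bid) = CAD 10,810.03
CAD 10,810.03 ÷ 0.0086056 (buy JPY at ask) = JPY 1,256,162

Net profit: JPY 25,162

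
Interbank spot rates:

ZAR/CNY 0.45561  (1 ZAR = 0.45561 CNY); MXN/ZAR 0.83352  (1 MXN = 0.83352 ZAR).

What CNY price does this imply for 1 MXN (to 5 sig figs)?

1 MXN × 0.83352 = 0.83352 ZAR
0.83352 ZAR × 0.45561 = 0.37976 CNY

MXN/CNY = 0.37976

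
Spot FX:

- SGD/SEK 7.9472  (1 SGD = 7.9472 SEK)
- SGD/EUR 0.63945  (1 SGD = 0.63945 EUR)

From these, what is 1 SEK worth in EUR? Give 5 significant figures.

1 SEK ÷ 7.9472 = 0.12583 SGD
0.12583 SGD × 0.63945 = 0.0804623 EUR

SEK/EUR = 0.080462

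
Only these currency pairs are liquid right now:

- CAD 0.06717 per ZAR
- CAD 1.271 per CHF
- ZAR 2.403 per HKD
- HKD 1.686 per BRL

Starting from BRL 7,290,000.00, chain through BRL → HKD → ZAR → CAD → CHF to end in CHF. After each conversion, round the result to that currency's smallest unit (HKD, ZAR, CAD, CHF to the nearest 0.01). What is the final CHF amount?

CHF 1,560,876.95

BRL 7,290,000.00 × 1.686 = HKD 12,290,940.00
HKD 12,290,940.00 × 2.403 = ZAR 29,535,128.82
ZAR 29,535,128.82 × 0.06717 = CAD 1,983,874.60
CAD 1,983,874.60 ÷ 1.271 = CHF 1,560,876.95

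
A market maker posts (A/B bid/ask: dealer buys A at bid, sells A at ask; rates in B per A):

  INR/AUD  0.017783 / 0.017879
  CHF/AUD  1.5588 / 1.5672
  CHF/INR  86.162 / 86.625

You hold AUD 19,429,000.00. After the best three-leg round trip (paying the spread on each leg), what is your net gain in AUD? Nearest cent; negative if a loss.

Best loop AUD → INR → CHF → AUD:
AUD 19,429,000.00 ÷ 0.017879 (buy INR at ask) = INR 1,086,693,886.68
INR 1,086,693,886.68 ÷ 86.625 (buy CHF at ask) = CHF 12,544,806.77
CHF 12,544,806.77 × 1.5588 (sell CHF at bid) = AUD 19,554,844.80

Net profit: AUD 125,844.80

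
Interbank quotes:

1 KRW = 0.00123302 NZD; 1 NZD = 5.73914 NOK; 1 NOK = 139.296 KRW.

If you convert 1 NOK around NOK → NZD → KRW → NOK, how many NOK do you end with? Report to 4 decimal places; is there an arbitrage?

1.0145 (arbitrage exists)

Around NOK → NZD → KRW → NOK: 1 ÷ 5.73914 ÷ 0.00123302 ÷ 139.296 = 1.014482
Product > 1; profitable direction is NOK → NZD → KRW → NOK.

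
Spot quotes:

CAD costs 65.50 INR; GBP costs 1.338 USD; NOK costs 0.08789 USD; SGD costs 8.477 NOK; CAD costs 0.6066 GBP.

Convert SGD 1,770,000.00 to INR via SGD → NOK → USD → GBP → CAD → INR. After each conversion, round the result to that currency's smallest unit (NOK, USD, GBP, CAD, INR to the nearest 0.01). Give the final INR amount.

SGD 1,770,000.00 × 8.477 = NOK 15,004,290.00
NOK 15,004,290.00 × 0.08789 = USD 1,318,727.05
USD 1,318,727.05 ÷ 1.338 = GBP 985,595.70
GBP 985,595.70 ÷ 0.6066 = CAD 1,624,786.84
CAD 1,624,786.84 × 65.50 = INR 106,423,538.02

INR 106,423,538.02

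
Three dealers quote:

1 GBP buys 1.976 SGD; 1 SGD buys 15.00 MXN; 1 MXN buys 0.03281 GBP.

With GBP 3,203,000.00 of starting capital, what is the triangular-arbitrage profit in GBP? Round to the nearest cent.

Profit: GBP 90,612.55

Profitable loop is GBP → MXN → SGD → GBP:
GBP 3,203,000.00 ÷ 0.03281 = MXN 97,622,676.01
MXN 97,622,676.01 ÷ 15.00 = SGD 6,508,178.40
SGD 6,508,178.40 ÷ 1.976 = GBP 3,293,612.55
Profit = GBP 3,293,612.55 − GBP 3,203,000.00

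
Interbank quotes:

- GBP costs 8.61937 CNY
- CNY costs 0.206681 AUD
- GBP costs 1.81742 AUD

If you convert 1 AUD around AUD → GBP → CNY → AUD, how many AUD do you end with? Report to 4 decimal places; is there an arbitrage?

0.9802 (arbitrage exists)

Around AUD → GBP → CNY → AUD: 1 ÷ 1.81742 × 8.61937 × 0.206681 = 0.980214
Product < 1; profitable direction is AUD → CNY → GBP → AUD.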